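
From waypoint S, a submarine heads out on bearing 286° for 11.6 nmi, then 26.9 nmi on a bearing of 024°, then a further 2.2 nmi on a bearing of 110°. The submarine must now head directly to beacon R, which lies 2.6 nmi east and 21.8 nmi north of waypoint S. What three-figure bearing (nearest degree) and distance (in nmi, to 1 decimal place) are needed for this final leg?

Leg 1 (286°, 11.6 nmi): east 11.6 sin 286° = -11.15, north 11.6 cos 286° = 3.20
Leg 2 (024°, 26.9 nmi): east 26.9 sin 24° = 10.94, north 26.9 cos 24° = 24.57
Leg 3 (110°, 2.2 nmi): east 2.2 sin 110° = 2.07, north 2.2 cos 110° = -0.75
Current position: (1.86, 27.02). Target: (2.6, 21.8). Remaining: Δeast = 0.74, Δnorth = -5.22.
Bearing = atan2(0.74, -5.22) mod 360° = 171.91°; distance = √((0.74)² + (-5.22)²) = 5.272 nmi.

172°, 5.3 nmi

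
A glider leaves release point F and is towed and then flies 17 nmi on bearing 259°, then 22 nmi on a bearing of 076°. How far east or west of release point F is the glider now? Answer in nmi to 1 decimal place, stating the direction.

Leg 1 (259°, 17 nmi): east 17 sin 259° = -16.69, north 17 cos 259° = -3.24
Leg 2 (076°, 22 nmi): east 22 sin 76° = 21.35, north 22 cos 76° = 5.32
Net east component: 4.66 nmi.

4.7 nmi east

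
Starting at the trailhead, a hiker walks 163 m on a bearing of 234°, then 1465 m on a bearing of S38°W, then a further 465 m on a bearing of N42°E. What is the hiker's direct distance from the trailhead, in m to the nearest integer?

1158 m

Leg 1 (234°, 163 m): east 163 sin 234° = -131.87, north 163 cos 234° = -95.81
Leg 2 (S38°W, 1465 m): east 1465 sin 218° = -901.94, north 1465 cos 218° = -1154.44
Leg 3 (N42°E, 465 m): east 465 sin 42° = 311.15, north 465 cos 42° = 345.56
Net: -722.67 east, -904.68 north. Distance = √((-722.67)² + (-904.68)²) = 1157.886 m.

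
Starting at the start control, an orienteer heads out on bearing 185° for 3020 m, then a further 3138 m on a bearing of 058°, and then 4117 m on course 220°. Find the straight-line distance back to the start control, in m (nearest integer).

Leg 1 (185°, 3020 m): east 3020 sin 185° = -263.21, north 3020 cos 185° = -3008.51
Leg 2 (058°, 3138 m): east 3138 sin 58° = 2661.17, north 3138 cos 58° = 1662.89
Leg 3 (220°, 4117 m): east 4117 sin 220° = -2646.36, north 4117 cos 220° = -3153.80
Net: -248.39 east, -4499.43 north. Distance = √((-248.39)² + (-4499.43)²) = 4506.277 m.

4506 m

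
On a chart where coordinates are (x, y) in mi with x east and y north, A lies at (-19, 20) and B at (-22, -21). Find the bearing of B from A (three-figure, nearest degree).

Δeast = -22 − -19 = -3.00; Δnorth = -21 − 20 = -41.00.
Bearing = atan2(Δeast, Δnorth) mod 360° = 184.18° ≈ 184°.

184°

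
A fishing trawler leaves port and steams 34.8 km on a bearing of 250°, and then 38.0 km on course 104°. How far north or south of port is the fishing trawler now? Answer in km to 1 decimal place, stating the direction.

Leg 1 (250°, 34.8 km): east 34.8 sin 250° = -32.70, north 34.8 cos 250° = -11.90
Leg 2 (104°, 38.0 km): east 38.0 sin 104° = 36.87, north 38.0 cos 104° = -9.19
Net north component: -21.10 km.

21.1 km south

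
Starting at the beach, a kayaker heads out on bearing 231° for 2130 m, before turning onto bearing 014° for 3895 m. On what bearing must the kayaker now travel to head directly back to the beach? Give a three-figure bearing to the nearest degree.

164°

Leg 1 (231°, 2130 m): east 2130 sin 231° = -1655.32, north 2130 cos 231° = -1340.45
Leg 2 (014°, 3895 m): east 3895 sin 14° = 942.29, north 3895 cos 14° = 3779.30
Net displacement: -713.04 east, 2438.85 north. Direction back to start is (713.04, -2438.85): bearing = atan2(713.04, -2438.85) mod 360° = 163.70° ≈ 164°.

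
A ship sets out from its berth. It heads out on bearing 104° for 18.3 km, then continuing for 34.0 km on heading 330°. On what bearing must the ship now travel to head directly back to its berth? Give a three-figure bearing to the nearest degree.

Leg 1 (104°, 18.3 km): east 18.3 sin 104° = 17.76, north 18.3 cos 104° = -4.43
Leg 2 (330°, 34.0 km): east 34.0 sin 330° = -17.00, north 34.0 cos 330° = 29.44
Net displacement: 0.76 east, 25.02 north. Direction back to start is (-0.76, -25.02): bearing = atan2(-0.76, -25.02) mod 360° = 181.73° ≈ 182°.

182°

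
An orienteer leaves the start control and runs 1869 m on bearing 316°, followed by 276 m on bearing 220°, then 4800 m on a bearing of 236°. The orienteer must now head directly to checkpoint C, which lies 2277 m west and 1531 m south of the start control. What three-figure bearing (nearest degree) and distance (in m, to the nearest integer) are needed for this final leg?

090°, 3178 m

Leg 1 (316°, 1869 m): east 1869 sin 316° = -1298.32, north 1869 cos 316° = 1344.45
Leg 2 (220°, 276 m): east 276 sin 220° = -177.41, north 276 cos 220° = -211.43
Leg 3 (236°, 4800 m): east 4800 sin 236° = -3979.38, north 4800 cos 236° = -2684.13
Current position: (-5455.11, -1551.11). Target: (-2277, -1531). Remaining: Δeast = 3178.11, Δnorth = 20.11.
Bearing = atan2(3178.11, 20.11) mod 360° = 89.64°; distance = √((3178.11)² + (20.11)²) = 3178.170 m.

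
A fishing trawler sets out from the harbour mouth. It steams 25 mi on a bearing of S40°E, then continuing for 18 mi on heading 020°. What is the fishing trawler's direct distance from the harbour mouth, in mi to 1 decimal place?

22.3 mi

Leg 1 (S40°E, 25 mi): east 25 sin 140° = 16.07, north 25 cos 140° = -19.15
Leg 2 (020°, 18 mi): east 18 sin 20° = 6.16, north 18 cos 20° = 16.91
Net: 22.23 east, -2.24 north. Distance = √((22.23)² + (-2.24)²) = 22.338 mi.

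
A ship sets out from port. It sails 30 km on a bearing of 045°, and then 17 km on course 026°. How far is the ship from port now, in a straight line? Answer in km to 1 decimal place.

Leg 1 (045°, 30 km): east 30 sin 45° = 21.21, north 30 cos 45° = 21.21
Leg 2 (026°, 17 km): east 17 sin 26° = 7.45, north 17 cos 26° = 15.28
Net: 28.67 east, 36.49 north. Distance = √((28.67)² + (36.49)²) = 46.405 km.

46.4 km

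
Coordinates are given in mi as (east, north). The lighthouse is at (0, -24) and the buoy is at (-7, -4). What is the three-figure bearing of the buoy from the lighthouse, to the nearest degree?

341°

Δeast = -7 − 0 = -7.00; Δnorth = -4 − -24 = 20.00.
Bearing = atan2(Δeast, Δnorth) mod 360° = 340.71° ≈ 341°.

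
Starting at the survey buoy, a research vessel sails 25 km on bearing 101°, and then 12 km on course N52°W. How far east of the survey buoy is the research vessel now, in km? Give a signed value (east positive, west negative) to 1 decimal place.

Leg 1 (101°, 25 km): east 25 sin 101° = 24.54, north 25 cos 101° = -4.77
Leg 2 (N52°W, 12 km): east 12 sin 308° = -9.46, north 12 cos 308° = 7.39
Net east component: 15.08 km.

15.1 km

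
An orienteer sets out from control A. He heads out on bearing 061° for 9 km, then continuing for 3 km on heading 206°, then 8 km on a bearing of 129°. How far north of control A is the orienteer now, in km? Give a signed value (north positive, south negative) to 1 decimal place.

Leg 1 (061°, 9 km): east 9 sin 61° = 7.87, north 9 cos 61° = 4.36
Leg 2 (206°, 3 km): east 3 sin 206° = -1.32, north 3 cos 206° = -2.70
Leg 3 (129°, 8 km): east 8 sin 129° = 6.22, north 8 cos 129° = -5.03
Net north component: -3.37 km.

-3.4 km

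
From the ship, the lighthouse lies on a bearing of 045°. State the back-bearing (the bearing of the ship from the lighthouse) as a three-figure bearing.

Back-bearing = 045° + 180° = 225°.

225°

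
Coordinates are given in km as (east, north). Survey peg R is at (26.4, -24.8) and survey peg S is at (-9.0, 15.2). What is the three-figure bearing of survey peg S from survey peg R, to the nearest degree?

318°

Δeast = -9.0 − 26.4 = -35.40; Δnorth = 15.2 − -24.8 = 40.00.
Bearing = atan2(Δeast, Δnorth) mod 360° = 318.49° ≈ 318°.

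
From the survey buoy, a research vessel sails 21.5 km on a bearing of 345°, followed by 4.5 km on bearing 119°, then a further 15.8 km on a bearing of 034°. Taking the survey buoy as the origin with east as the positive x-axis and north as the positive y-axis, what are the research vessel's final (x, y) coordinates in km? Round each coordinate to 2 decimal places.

(7.21, 31.68)

Leg 1 (345°, 21.5 km): east 21.5 sin 345° = -5.56, north 21.5 cos 345° = 20.77
Leg 2 (119°, 4.5 km): east 4.5 sin 119° = 3.94, north 4.5 cos 119° = -2.18
Leg 3 (034°, 15.8 km): east 15.8 sin 34° = 8.84, north 15.8 cos 34° = 13.10
Summing: 7.21 km east, 31.68 km north → (7.21, 31.68).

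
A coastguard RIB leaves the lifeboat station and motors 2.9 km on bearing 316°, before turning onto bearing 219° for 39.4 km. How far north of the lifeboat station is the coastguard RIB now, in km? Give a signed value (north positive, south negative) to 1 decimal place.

-28.5 km

Leg 1 (316°, 2.9 km): east 2.9 sin 316° = -2.01, north 2.9 cos 316° = 2.09
Leg 2 (219°, 39.4 km): east 39.4 sin 219° = -24.80, north 39.4 cos 219° = -30.62
Net north component: -28.53 km.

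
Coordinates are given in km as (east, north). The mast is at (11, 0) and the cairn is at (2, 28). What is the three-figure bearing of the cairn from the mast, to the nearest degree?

342°

Δeast = 2 − 11 = -9.00; Δnorth = 28 − 0 = 28.00.
Bearing = atan2(Δeast, Δnorth) mod 360° = 342.18° ≈ 342°.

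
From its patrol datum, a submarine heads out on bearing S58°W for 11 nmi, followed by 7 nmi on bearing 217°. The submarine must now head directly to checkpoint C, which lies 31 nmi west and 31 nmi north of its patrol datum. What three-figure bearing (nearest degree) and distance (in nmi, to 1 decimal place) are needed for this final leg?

338°, 45.9 nmi

Leg 1 (S58°W, 11 nmi): east 11 sin 238° = -9.33, north 11 cos 238° = -5.83
Leg 2 (217°, 7 nmi): east 7 sin 217° = -4.21, north 7 cos 217° = -5.59
Current position: (-13.54, -11.42). Target: (-31, 31). Remaining: Δeast = -17.46, Δnorth = 42.42.
Bearing = atan2(-17.46, 42.42) mod 360° = 337.63°; distance = √((-17.46)² + (42.42)²) = 45.872 nmi.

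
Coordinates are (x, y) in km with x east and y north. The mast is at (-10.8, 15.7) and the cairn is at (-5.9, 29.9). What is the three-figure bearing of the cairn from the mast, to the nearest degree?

Δeast = -5.9 − -10.8 = 4.90; Δnorth = 29.9 − 15.7 = 14.20.
Bearing = atan2(Δeast, Δnorth) mod 360° = 19.04° ≈ 019°.

019°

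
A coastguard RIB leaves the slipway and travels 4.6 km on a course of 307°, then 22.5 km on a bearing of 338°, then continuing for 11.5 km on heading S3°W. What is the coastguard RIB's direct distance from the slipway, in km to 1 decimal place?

17.6 km

Leg 1 (307°, 4.6 km): east 4.6 sin 307° = -3.67, north 4.6 cos 307° = 2.77
Leg 2 (338°, 22.5 km): east 22.5 sin 338° = -8.43, north 22.5 cos 338° = 20.86
Leg 3 (S3°W, 11.5 km): east 11.5 sin 183° = -0.60, north 11.5 cos 183° = -11.48
Net: -12.70 east, 12.15 north. Distance = √((-12.70)² + (12.15)²) = 17.576 km.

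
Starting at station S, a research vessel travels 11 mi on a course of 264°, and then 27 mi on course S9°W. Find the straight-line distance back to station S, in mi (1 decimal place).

Leg 1 (264°, 11 mi): east 11 sin 264° = -10.94, north 11 cos 264° = -1.15
Leg 2 (S9°W, 27 mi): east 27 sin 189° = -4.22, north 27 cos 189° = -26.67
Net: -15.16 east, -27.82 north. Distance = √((-15.16)² + (-27.82)²) = 31.682 mi.

31.7 mi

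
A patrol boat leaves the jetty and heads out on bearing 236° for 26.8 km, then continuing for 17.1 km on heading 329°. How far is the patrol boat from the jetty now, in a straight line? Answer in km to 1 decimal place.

31.0 km

Leg 1 (236°, 26.8 km): east 26.8 sin 236° = -22.22, north 26.8 cos 236° = -14.99
Leg 2 (329°, 17.1 km): east 17.1 sin 329° = -8.81, north 17.1 cos 329° = 14.66
Net: -31.03 east, -0.33 north. Distance = √((-31.03)² + (-0.33)²) = 31.027 km.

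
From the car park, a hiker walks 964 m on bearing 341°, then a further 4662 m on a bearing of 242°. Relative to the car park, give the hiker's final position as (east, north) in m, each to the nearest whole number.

(-4430, -1277)

Leg 1 (341°, 964 m): east 964 sin 341° = -313.85, north 964 cos 341° = 911.48
Leg 2 (242°, 4662 m): east 4662 sin 242° = -4116.30, north 4662 cos 242° = -2188.68
Summing: -4430.15 m east, -1277.20 m north → (-4430, -1277).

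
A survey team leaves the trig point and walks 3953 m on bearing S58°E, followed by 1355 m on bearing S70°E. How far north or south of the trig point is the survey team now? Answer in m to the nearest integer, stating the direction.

Leg 1 (S58°E, 3953 m): east 3953 sin 122° = 3352.33, north 3953 cos 122° = -2094.77
Leg 2 (S70°E, 1355 m): east 1355 sin 110° = 1273.28, north 1355 cos 110° = -463.44
Net north component: -2558.21 m.

2558 m south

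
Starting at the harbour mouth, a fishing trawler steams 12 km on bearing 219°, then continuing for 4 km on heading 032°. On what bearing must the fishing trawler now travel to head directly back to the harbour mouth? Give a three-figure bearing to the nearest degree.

042°

Leg 1 (219°, 12 km): east 12 sin 219° = -7.55, north 12 cos 219° = -9.33
Leg 2 (032°, 4 km): east 4 sin 32° = 2.12, north 4 cos 32° = 3.39
Net displacement: -5.43 east, -5.93 north. Direction back to start is (5.43, 5.93): bearing = atan2(5.43, 5.93) mod 360° = 42.47° ≈ 042°.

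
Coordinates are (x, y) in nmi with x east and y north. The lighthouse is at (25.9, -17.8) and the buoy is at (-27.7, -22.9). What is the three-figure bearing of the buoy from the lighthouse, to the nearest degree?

265°

Δeast = -27.7 − 25.9 = -53.60; Δnorth = -22.9 − -17.8 = -5.10.
Bearing = atan2(Δeast, Δnorth) mod 360° = 264.56° ≈ 265°.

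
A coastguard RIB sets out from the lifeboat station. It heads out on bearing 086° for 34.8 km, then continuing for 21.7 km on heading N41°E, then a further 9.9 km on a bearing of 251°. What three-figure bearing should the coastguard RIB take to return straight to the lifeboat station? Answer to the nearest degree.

Leg 1 (086°, 34.8 km): east 34.8 sin 86° = 34.72, north 34.8 cos 86° = 2.43
Leg 2 (N41°E, 21.7 km): east 21.7 sin 41° = 14.24, north 21.7 cos 41° = 16.38
Leg 3 (251°, 9.9 km): east 9.9 sin 251° = -9.36, north 9.9 cos 251° = -3.22
Net displacement: 39.59 east, 15.58 north. Direction back to start is (-39.59, -15.58): bearing = atan2(-39.59, -15.58) mod 360° = 248.52° ≈ 249°.

249°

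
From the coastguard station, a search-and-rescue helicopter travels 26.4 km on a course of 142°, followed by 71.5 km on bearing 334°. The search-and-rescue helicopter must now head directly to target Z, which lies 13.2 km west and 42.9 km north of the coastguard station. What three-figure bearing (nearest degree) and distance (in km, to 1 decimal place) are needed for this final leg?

107°, 2.0 km

Leg 1 (142°, 26.4 km): east 26.4 sin 142° = 16.25, north 26.4 cos 142° = -20.80
Leg 2 (334°, 71.5 km): east 71.5 sin 334° = -31.34, north 71.5 cos 334° = 64.26
Current position: (-15.09, 43.46). Target: (-13.2, 42.9). Remaining: Δeast = 1.89, Δnorth = -0.56.
Bearing = atan2(1.89, -0.56) mod 360° = 106.51°; distance = √((1.89)² + (-0.56)²) = 1.971 km.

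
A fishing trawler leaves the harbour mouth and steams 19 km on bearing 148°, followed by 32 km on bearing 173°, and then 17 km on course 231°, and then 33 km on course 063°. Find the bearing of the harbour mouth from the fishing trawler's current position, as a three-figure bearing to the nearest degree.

325°

Leg 1 (148°, 19 km): east 19 sin 148° = 10.07, north 19 cos 148° = -16.11
Leg 2 (173°, 32 km): east 32 sin 173° = 3.90, north 32 cos 173° = -31.76
Leg 3 (231°, 17 km): east 17 sin 231° = -13.21, north 17 cos 231° = -10.70
Leg 4 (063°, 33 km): east 33 sin 63° = 29.40, north 33 cos 63° = 14.98
Net displacement: 30.16 east, -43.59 north. Direction back to start is (-30.16, 43.59): bearing = atan2(-30.16, 43.59) mod 360° = 325.32° ≈ 325°.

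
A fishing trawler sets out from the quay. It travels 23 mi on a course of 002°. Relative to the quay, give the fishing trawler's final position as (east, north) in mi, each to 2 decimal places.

Leg 1 (002°, 23 mi): east 23 sin 2° = 0.80, north 23 cos 2° = 22.99
Summing: 0.80 mi east, 22.99 mi north → (0.80, 22.99).

(0.80, 22.99)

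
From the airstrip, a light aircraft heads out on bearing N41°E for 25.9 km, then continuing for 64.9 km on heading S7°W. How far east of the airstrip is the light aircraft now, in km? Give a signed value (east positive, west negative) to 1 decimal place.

Leg 1 (N41°E, 25.9 km): east 25.9 sin 41° = 16.99, north 25.9 cos 41° = 19.55
Leg 2 (S7°W, 64.9 km): east 64.9 sin 187° = -7.91, north 64.9 cos 187° = -64.42
Net east component: 9.08 km.

9.1 km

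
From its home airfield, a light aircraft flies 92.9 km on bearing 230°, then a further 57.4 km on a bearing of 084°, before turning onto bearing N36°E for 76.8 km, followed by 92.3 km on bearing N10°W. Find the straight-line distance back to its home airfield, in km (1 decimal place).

100.4 km

Leg 1 (230°, 92.9 km): east 92.9 sin 230° = -71.17, north 92.9 cos 230° = -59.71
Leg 2 (084°, 57.4 km): east 57.4 sin 84° = 57.09, north 57.4 cos 84° = 6.00
Leg 3 (N36°E, 76.8 km): east 76.8 sin 36° = 45.14, north 76.8 cos 36° = 62.13
Leg 4 (N10°W, 92.3 km): east 92.3 sin 350° = -16.03, north 92.3 cos 350° = 90.90
Net: 15.03 east, 99.32 north. Distance = √((15.03)² + (99.32)²) = 100.447 km.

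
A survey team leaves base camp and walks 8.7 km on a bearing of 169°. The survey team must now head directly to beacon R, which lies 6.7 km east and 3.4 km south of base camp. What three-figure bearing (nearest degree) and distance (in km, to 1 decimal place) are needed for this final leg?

044°, 7.2 km

Leg 1 (169°, 8.7 km): east 8.7 sin 169° = 1.66, north 8.7 cos 169° = -8.54
Current position: (1.66, -8.54). Target: (6.7, -3.4). Remaining: Δeast = 5.04, Δnorth = 5.14.
Bearing = atan2(5.04, 5.14) mod 360° = 44.44°; distance = √((5.04)² + (5.14)²) = 7.199 km.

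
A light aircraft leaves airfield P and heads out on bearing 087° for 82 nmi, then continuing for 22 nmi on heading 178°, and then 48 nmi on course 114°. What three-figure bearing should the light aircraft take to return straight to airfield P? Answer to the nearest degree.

286°

Leg 1 (087°, 82 nmi): east 82 sin 87° = 81.89, north 82 cos 87° = 4.29
Leg 2 (178°, 22 nmi): east 22 sin 178° = 0.77, north 22 cos 178° = -21.99
Leg 3 (114°, 48 nmi): east 48 sin 114° = 43.85, north 48 cos 114° = -19.52
Net displacement: 126.51 east, -37.22 north. Direction back to start is (-126.51, 37.22): bearing = atan2(-126.51, 37.22) mod 360° = 286.39° ≈ 286°.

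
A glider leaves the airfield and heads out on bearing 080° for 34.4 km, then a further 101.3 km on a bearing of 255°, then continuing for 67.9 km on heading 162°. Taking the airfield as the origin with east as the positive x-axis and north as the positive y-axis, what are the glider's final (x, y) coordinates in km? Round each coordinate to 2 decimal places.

Leg 1 (080°, 34.4 km): east 34.4 sin 80° = 33.88, north 34.4 cos 80° = 5.97
Leg 2 (255°, 101.3 km): east 101.3 sin 255° = -97.85, north 101.3 cos 255° = -26.22
Leg 3 (162°, 67.9 km): east 67.9 sin 162° = 20.98, north 67.9 cos 162° = -64.58
Summing: -42.99 km east, -84.82 km north → (-42.99, -84.82).

(-42.99, -84.82)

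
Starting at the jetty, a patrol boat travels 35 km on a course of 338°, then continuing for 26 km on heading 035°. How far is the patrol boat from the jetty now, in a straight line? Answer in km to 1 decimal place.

53.8 km

Leg 1 (338°, 35 km): east 35 sin 338° = -13.11, north 35 cos 338° = 32.45
Leg 2 (035°, 26 km): east 26 sin 35° = 14.91, north 26 cos 35° = 21.30
Net: 1.80 east, 53.75 north. Distance = √((1.80)² + (53.75)²) = 53.780 km.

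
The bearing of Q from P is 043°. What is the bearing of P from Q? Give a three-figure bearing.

223°

Back-bearing = 043° + 180° = 223°.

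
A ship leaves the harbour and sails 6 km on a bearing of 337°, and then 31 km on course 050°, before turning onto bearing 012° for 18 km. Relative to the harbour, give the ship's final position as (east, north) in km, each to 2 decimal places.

Leg 1 (337°, 6 km): east 6 sin 337° = -2.34, north 6 cos 337° = 5.52
Leg 2 (050°, 31 km): east 31 sin 50° = 23.75, north 31 cos 50° = 19.93
Leg 3 (012°, 18 km): east 18 sin 12° = 3.74, north 18 cos 12° = 17.61
Summing: 25.15 km east, 43.06 km north → (25.15, 43.06).

(25.15, 43.06)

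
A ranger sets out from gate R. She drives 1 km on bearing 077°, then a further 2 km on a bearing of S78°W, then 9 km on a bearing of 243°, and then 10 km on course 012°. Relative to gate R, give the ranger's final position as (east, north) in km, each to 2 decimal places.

Leg 1 (077°, 1 km): east 1 sin 77° = 0.97, north 1 cos 77° = 0.22
Leg 2 (S78°W, 2 km): east 2 sin 258° = -1.96, north 2 cos 258° = -0.42
Leg 3 (243°, 9 km): east 9 sin 243° = -8.02, north 9 cos 243° = -4.09
Leg 4 (012°, 10 km): east 10 sin 12° = 2.08, north 10 cos 12° = 9.78
Summing: -6.92 km east, 5.50 km north → (-6.92, 5.50).

(-6.92, 5.50)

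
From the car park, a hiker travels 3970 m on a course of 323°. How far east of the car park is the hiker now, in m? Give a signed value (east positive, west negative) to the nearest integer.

-2389 m

Leg 1 (323°, 3970 m): east 3970 sin 323° = -2389.21, north 3970 cos 323° = 3170.58
Net east component: -2389.21 m.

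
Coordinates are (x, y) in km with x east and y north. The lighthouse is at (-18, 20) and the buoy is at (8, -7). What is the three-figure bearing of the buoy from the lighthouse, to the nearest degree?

Δeast = 8 − -18 = 26.00; Δnorth = -7 − 20 = -27.00.
Bearing = atan2(Δeast, Δnorth) mod 360° = 136.08° ≈ 136°.

136°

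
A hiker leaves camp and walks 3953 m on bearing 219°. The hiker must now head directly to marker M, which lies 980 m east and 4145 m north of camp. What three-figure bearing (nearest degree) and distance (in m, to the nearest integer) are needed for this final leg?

026°, 8007 m

Leg 1 (219°, 3953 m): east 3953 sin 219° = -2487.70, north 3953 cos 219° = -3072.06
Current position: (-2487.70, -3072.06). Target: (980, 4145). Remaining: Δeast = 3467.70, Δnorth = 7217.06.
Bearing = atan2(3467.70, 7217.06) mod 360° = 25.66°; distance = √((3467.70)² + (7217.06)²) = 8006.928 m.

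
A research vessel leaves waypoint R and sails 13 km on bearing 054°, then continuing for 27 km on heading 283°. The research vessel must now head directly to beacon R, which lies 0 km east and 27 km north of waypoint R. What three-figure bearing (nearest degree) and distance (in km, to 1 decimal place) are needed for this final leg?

050°, 20.6 km

Leg 1 (054°, 13 km): east 13 sin 54° = 10.52, north 13 cos 54° = 7.64
Leg 2 (283°, 27 km): east 27 sin 283° = -26.31, north 27 cos 283° = 6.07
Current position: (-15.79, 13.71). Target: (0, 27). Remaining: Δeast = 15.79, Δnorth = 13.29.
Bearing = atan2(15.79, 13.29) mod 360° = 49.93°; distance = √((15.79)² + (13.29)²) = 20.636 km.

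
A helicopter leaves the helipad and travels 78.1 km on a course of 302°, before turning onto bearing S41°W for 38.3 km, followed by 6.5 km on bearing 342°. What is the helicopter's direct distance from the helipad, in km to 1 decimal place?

95.2 km

Leg 1 (302°, 78.1 km): east 78.1 sin 302° = -66.23, north 78.1 cos 302° = 41.39
Leg 2 (S41°W, 38.3 km): east 38.3 sin 221° = -25.13, north 38.3 cos 221° = -28.91
Leg 3 (342°, 6.5 km): east 6.5 sin 342° = -2.01, north 6.5 cos 342° = 6.18
Net: -93.37 east, 18.66 north. Distance = √((-93.37)² + (18.66)²) = 95.215 km.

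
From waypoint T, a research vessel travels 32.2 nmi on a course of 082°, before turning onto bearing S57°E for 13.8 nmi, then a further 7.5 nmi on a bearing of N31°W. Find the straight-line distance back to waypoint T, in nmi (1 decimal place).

39.7 nmi

Leg 1 (082°, 32.2 nmi): east 32.2 sin 82° = 31.89, north 32.2 cos 82° = 4.48
Leg 2 (S57°E, 13.8 nmi): east 13.8 sin 123° = 11.57, north 13.8 cos 123° = -7.52
Leg 3 (N31°W, 7.5 nmi): east 7.5 sin 329° = -3.86, north 7.5 cos 329° = 6.43
Net: 39.60 east, 3.39 north. Distance = √((39.60)² + (3.39)²) = 39.743 nmi.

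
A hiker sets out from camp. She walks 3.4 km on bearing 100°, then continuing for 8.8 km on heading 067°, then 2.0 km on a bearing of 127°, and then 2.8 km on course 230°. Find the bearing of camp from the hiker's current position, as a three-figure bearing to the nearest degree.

271°

Leg 1 (100°, 3.4 km): east 3.4 sin 100° = 3.35, north 3.4 cos 100° = -0.59
Leg 2 (067°, 8.8 km): east 8.8 sin 67° = 8.10, north 8.8 cos 67° = 3.44
Leg 3 (127°, 2.0 km): east 2.0 sin 127° = 1.60, north 2.0 cos 127° = -1.20
Leg 4 (230°, 2.8 km): east 2.8 sin 230° = -2.14, north 2.8 cos 230° = -1.80
Net displacement: 10.90 east, -0.16 north. Direction back to start is (-10.90, 0.16): bearing = atan2(-10.90, 0.16) mod 360° = 270.82° ≈ 271°.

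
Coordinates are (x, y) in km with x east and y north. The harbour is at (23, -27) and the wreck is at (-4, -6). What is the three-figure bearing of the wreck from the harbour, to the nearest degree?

308°

Δeast = -4 − 23 = -27.00; Δnorth = -6 − -27 = 21.00.
Bearing = atan2(Δeast, Δnorth) mod 360° = 307.87° ≈ 308°.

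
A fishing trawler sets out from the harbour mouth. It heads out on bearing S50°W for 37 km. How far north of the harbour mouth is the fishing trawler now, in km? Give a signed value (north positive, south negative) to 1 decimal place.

Leg 1 (S50°W, 37 km): east 37 sin 230° = -28.34, north 37 cos 230° = -23.78
Net north component: -23.78 km.

-23.8 km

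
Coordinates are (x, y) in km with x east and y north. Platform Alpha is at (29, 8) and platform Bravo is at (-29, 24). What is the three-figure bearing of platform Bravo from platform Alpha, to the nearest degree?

285°

Δeast = -29 − 29 = -58.00; Δnorth = 24 − 8 = 16.00.
Bearing = atan2(Δeast, Δnorth) mod 360° = 285.42° ≈ 285°.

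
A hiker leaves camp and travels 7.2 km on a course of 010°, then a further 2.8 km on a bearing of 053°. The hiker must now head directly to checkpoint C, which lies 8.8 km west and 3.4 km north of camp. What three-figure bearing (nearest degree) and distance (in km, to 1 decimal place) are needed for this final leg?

246°, 13.4 km

Leg 1 (010°, 7.2 km): east 7.2 sin 10° = 1.25, north 7.2 cos 10° = 7.09
Leg 2 (053°, 2.8 km): east 2.8 sin 53° = 2.24, north 2.8 cos 53° = 1.69
Current position: (3.49, 8.78). Target: (-8.8, 3.4). Remaining: Δeast = -12.29, Δnorth = -5.38.
Bearing = atan2(-12.29, -5.38) mod 360° = 246.37°; distance = √((-12.29)² + (-5.38)²) = 13.411 km.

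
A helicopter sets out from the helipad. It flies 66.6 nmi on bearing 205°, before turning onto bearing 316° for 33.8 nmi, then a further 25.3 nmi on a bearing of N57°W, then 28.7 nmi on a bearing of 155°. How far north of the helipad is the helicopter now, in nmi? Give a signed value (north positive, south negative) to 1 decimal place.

Leg 1 (205°, 66.6 nmi): east 66.6 sin 205° = -28.15, north 66.6 cos 205° = -60.36
Leg 2 (316°, 33.8 nmi): east 33.8 sin 316° = -23.48, north 33.8 cos 316° = 24.31
Leg 3 (N57°W, 25.3 nmi): east 25.3 sin 303° = -21.22, north 25.3 cos 303° = 13.78
Leg 4 (155°, 28.7 nmi): east 28.7 sin 155° = 12.13, north 28.7 cos 155° = -26.01
Net north component: -48.28 nmi.

-48.3 nmi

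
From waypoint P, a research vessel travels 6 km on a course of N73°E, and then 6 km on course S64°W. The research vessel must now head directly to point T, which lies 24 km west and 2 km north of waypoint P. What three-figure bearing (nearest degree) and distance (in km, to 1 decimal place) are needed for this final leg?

277°, 24.5 km

Leg 1 (N73°E, 6 km): east 6 sin 73° = 5.74, north 6 cos 73° = 1.75
Leg 2 (S64°W, 6 km): east 6 sin 244° = -5.39, north 6 cos 244° = -2.63
Current position: (0.35, -0.88). Target: (-24, 2). Remaining: Δeast = -24.35, Δnorth = 2.88.
Bearing = atan2(-24.35, 2.88) mod 360° = 276.74°; distance = √((-24.35)² + (2.88)²) = 24.514 km.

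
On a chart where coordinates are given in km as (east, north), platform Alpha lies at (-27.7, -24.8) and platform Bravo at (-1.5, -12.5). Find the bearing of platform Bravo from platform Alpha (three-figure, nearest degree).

Δeast = -1.5 − -27.7 = 26.20; Δnorth = -12.5 − -24.8 = 12.30.
Bearing = atan2(Δeast, Δnorth) mod 360° = 64.85° ≈ 065°.

065°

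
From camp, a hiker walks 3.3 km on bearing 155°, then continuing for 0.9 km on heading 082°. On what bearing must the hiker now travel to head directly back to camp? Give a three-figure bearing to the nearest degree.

321°

Leg 1 (155°, 3.3 km): east 3.3 sin 155° = 1.39, north 3.3 cos 155° = -2.99
Leg 2 (082°, 0.9 km): east 0.9 sin 82° = 0.89, north 0.9 cos 82° = 0.13
Net displacement: 2.29 east, -2.87 north. Direction back to start is (-2.29, 2.87): bearing = atan2(-2.29, 2.87) mod 360° = 321.42° ≈ 321°.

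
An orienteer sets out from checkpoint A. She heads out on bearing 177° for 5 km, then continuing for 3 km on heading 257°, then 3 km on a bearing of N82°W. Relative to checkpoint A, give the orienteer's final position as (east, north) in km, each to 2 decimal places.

Leg 1 (177°, 5 km): east 5 sin 177° = 0.26, north 5 cos 177° = -4.99
Leg 2 (257°, 3 km): east 3 sin 257° = -2.92, north 3 cos 257° = -0.67
Leg 3 (N82°W, 3 km): east 3 sin 278° = -2.97, north 3 cos 278° = 0.42
Summing: -5.63 km east, -5.25 km north → (-5.63, -5.25).

(-5.63, -5.25)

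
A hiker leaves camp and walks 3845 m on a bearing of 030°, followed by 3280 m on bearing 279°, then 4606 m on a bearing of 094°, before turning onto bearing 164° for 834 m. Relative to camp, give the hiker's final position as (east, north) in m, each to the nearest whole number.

Leg 1 (030°, 3845 m): east 3845 sin 30° = 1922.50, north 3845 cos 30° = 3329.87
Leg 2 (279°, 3280 m): east 3280 sin 279° = -3239.62, north 3280 cos 279° = 513.11
Leg 3 (094°, 4606 m): east 4606 sin 94° = 4594.78, north 4606 cos 94° = -321.30
Leg 4 (164°, 834 m): east 834 sin 164° = 229.88, north 834 cos 164° = -801.69
Summing: 3507.54 m east, 2719.98 m north → (3508, 2720).

(3508, 2720)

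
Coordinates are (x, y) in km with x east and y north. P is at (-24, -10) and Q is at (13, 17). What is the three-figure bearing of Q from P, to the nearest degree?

Δeast = 13 − -24 = 37.00; Δnorth = 17 − -10 = 27.00.
Bearing = atan2(Δeast, Δnorth) mod 360° = 53.88° ≈ 054°.

054°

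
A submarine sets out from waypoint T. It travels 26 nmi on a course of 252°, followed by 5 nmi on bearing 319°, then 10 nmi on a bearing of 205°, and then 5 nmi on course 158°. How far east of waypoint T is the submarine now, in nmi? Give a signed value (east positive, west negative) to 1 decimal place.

Leg 1 (252°, 26 nmi): east 26 sin 252° = -24.73, north 26 cos 252° = -8.03
Leg 2 (319°, 5 nmi): east 5 sin 319° = -3.28, north 5 cos 319° = 3.77
Leg 3 (205°, 10 nmi): east 10 sin 205° = -4.23, north 10 cos 205° = -9.06
Leg 4 (158°, 5 nmi): east 5 sin 158° = 1.87, north 5 cos 158° = -4.64
Net east component: -30.36 nmi.

-30.4 nmi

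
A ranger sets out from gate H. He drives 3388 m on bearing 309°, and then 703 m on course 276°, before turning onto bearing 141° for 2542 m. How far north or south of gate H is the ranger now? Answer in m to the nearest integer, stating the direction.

Leg 1 (309°, 3388 m): east 3388 sin 309° = -2632.97, north 3388 cos 309° = 2132.14
Leg 2 (276°, 703 m): east 703 sin 276° = -699.15, north 703 cos 276° = 73.48
Leg 3 (141°, 2542 m): east 2542 sin 141° = 1599.73, north 2542 cos 141° = -1975.51
Net north component: 230.12 m.

230 m north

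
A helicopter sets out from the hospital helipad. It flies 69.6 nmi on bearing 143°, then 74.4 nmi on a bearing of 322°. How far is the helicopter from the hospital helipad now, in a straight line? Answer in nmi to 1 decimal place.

Leg 1 (143°, 69.6 nmi): east 69.6 sin 143° = 41.89, north 69.6 cos 143° = -55.59
Leg 2 (322°, 74.4 nmi): east 74.4 sin 322° = -45.81, north 74.4 cos 322° = 58.63
Net: -3.92 east, 3.04 north. Distance = √((-3.92)² + (3.04)²) = 4.962 nmi.

5.0 nmi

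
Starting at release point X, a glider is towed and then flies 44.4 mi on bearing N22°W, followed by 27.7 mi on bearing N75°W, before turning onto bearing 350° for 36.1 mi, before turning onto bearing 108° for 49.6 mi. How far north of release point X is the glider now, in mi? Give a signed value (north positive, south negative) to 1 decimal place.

Leg 1 (N22°W, 44.4 mi): east 44.4 sin 338° = -16.63, north 44.4 cos 338° = 41.17
Leg 2 (N75°W, 27.7 mi): east 27.7 sin 285° = -26.76, north 27.7 cos 285° = 7.17
Leg 3 (350°, 36.1 mi): east 36.1 sin 350° = -6.27, north 36.1 cos 350° = 35.55
Leg 4 (108°, 49.6 mi): east 49.6 sin 108° = 47.17, north 49.6 cos 108° = -15.33
Net north component: 68.56 mi.

68.6 mi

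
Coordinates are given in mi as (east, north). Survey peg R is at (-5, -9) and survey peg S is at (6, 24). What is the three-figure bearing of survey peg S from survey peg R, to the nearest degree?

018°

Δeast = 6 − -5 = 11.00; Δnorth = 24 − -9 = 33.00.
Bearing = atan2(Δeast, Δnorth) mod 360° = 18.43° ≈ 018°.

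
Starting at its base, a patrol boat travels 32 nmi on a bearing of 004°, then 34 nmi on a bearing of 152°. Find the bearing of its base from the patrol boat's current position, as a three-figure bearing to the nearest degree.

264°

Leg 1 (004°, 32 nmi): east 32 sin 4° = 2.23, north 32 cos 4° = 31.92
Leg 2 (152°, 34 nmi): east 34 sin 152° = 15.96, north 34 cos 152° = -30.02
Net displacement: 18.19 east, 1.90 north. Direction back to start is (-18.19, -1.90): bearing = atan2(-18.19, -1.90) mod 360° = 264.03° ≈ 264°.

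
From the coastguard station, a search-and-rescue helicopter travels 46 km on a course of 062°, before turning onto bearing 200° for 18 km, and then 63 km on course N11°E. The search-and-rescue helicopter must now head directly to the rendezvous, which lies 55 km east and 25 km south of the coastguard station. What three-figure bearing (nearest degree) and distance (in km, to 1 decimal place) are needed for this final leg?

Leg 1 (062°, 46 km): east 46 sin 62° = 40.62, north 46 cos 62° = 21.60
Leg 2 (200°, 18 km): east 18 sin 200° = -6.16, north 18 cos 200° = -16.91
Leg 3 (N11°E, 63 km): east 63 sin 11° = 12.02, north 63 cos 11° = 61.84
Current position: (46.48, 66.52). Target: (55, -25). Remaining: Δeast = 8.52, Δnorth = -91.52.
Bearing = atan2(8.52, -91.52) mod 360° = 174.68°; distance = √((8.52)² + (-91.52)²) = 91.919 km.

175°, 91.9 km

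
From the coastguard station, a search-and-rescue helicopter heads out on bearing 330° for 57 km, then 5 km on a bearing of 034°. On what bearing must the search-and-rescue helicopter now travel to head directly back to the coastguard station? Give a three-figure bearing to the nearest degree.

Leg 1 (330°, 57 km): east 57 sin 330° = -28.50, north 57 cos 330° = 49.36
Leg 2 (034°, 5 km): east 5 sin 34° = 2.80, north 5 cos 34° = 4.15
Net displacement: -25.70 east, 53.51 north. Direction back to start is (25.70, -53.51): bearing = atan2(25.70, -53.51) mod 360° = 154.34° ≈ 154°.

154°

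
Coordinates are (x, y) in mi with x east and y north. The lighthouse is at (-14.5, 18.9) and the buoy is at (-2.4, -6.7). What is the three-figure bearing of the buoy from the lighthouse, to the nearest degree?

Δeast = -2.4 − -14.5 = 12.10; Δnorth = -6.7 − 18.9 = -25.60.
Bearing = atan2(Δeast, Δnorth) mod 360° = 154.70° ≈ 155°.

155°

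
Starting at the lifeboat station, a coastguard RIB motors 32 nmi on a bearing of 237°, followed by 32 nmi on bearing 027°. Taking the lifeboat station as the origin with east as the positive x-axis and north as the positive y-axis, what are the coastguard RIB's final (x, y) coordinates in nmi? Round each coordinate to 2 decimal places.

(-12.31, 11.08)

Leg 1 (237°, 32 nmi): east 32 sin 237° = -26.84, north 32 cos 237° = -17.43
Leg 2 (027°, 32 nmi): east 32 sin 27° = 14.53, north 32 cos 27° = 28.51
Summing: -12.31 nmi east, 11.08 nmi north → (-12.31, 11.08).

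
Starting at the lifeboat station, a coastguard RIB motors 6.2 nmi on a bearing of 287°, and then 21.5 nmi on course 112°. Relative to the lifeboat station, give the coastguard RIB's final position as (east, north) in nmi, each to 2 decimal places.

Leg 1 (287°, 6.2 nmi): east 6.2 sin 287° = -5.93, north 6.2 cos 287° = 1.81
Leg 2 (112°, 21.5 nmi): east 21.5 sin 112° = 19.93, north 21.5 cos 112° = -8.05
Summing: 14.01 nmi east, -6.24 nmi north → (14.01, -6.24).

(14.01, -6.24)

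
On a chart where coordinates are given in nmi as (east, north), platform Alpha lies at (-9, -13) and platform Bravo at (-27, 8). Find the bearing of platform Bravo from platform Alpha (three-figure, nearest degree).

319°

Δeast = -27 − -9 = -18.00; Δnorth = 8 − -13 = 21.00.
Bearing = atan2(Δeast, Δnorth) mod 360° = 319.40° ≈ 319°.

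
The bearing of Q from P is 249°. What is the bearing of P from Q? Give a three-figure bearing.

Back-bearing = 249° − 180° = 069°.

069°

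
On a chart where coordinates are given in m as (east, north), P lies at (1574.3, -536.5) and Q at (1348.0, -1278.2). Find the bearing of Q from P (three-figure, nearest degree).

197°

Δeast = 1348.0 − 1574.3 = -226.30; Δnorth = -1278.2 − -536.5 = -741.70.
Bearing = atan2(Δeast, Δnorth) mod 360° = 196.97° ≈ 197°.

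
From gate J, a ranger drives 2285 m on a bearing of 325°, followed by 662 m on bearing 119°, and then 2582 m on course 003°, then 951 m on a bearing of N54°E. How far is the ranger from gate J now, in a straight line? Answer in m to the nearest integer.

4691 m

Leg 1 (325°, 2285 m): east 2285 sin 325° = -1310.62, north 2285 cos 325° = 1871.76
Leg 2 (119°, 662 m): east 662 sin 119° = 579.00, north 662 cos 119° = -320.94
Leg 3 (003°, 2582 m): east 2582 sin 3° = 135.13, north 2582 cos 3° = 2578.46
Leg 4 (N54°E, 951 m): east 951 sin 54° = 769.38, north 951 cos 54° = 558.98
Net: 172.88 east, 4688.26 north. Distance = √((172.88)² + (4688.26)²) = 4691.450 m.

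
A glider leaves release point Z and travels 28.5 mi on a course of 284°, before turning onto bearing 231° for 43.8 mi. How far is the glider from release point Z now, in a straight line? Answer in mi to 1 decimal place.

65.1 mi

Leg 1 (284°, 28.5 mi): east 28.5 sin 284° = -27.65, north 28.5 cos 284° = 6.89
Leg 2 (231°, 43.8 mi): east 43.8 sin 231° = -34.04, north 43.8 cos 231° = -27.56
Net: -61.69 east, -20.67 north. Distance = √((-61.69)² + (-20.67)²) = 65.063 mi.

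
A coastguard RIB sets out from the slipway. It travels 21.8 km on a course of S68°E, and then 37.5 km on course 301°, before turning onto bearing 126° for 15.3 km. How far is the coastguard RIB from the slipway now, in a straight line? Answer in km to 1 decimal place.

2.2 km

Leg 1 (S68°E, 21.8 km): east 21.8 sin 112° = 20.21, north 21.8 cos 112° = -8.17
Leg 2 (301°, 37.5 km): east 37.5 sin 301° = -32.14, north 37.5 cos 301° = 19.31
Leg 3 (126°, 15.3 km): east 15.3 sin 126° = 12.38, north 15.3 cos 126° = -8.99
Net: 0.45 east, 2.15 north. Distance = √((0.45)² + (2.15)²) = 2.200 km.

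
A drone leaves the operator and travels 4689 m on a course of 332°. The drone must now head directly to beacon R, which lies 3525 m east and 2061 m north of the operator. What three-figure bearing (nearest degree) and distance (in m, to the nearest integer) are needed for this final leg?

110°, 6092 m

Leg 1 (332°, 4689 m): east 4689 sin 332° = -2201.35, north 4689 cos 332° = 4140.14
Current position: (-2201.35, 4140.14). Target: (3525, 2061). Remaining: Δeast = 5726.35, Δnorth = -2079.14.
Bearing = atan2(5726.35, -2079.14) mod 360° = 109.96°; distance = √((5726.35)² + (-2079.14)²) = 6092.121 m.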